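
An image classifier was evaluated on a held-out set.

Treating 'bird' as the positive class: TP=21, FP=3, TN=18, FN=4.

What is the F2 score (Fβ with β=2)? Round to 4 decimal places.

Fβ = (1+β²)·TP / ((1+β²)·TP + β²·FN + FP), with β²=4
= 5·21 / (5·21 + 4·4 + 3) = 0.8468

0.8468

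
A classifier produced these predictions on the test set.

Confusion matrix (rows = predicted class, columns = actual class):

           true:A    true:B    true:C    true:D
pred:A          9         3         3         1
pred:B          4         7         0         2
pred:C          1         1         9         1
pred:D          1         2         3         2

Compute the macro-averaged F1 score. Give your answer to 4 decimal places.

0.5179

Per-class F1 score (2·TP/(2·TP+FP+FN)):
  A: TP=9, FP=3+3+1=7, FN=4+1+1=6 → 18/31 = 0.58065
  B: TP=7, FP=4+0+2=6, FN=3+1+2=6 → 14/26 = 0.53846
  C: TP=9, FP=1+1+1=3, FN=3+0+3=6 → 18/27 = 0.66667
  D: TP=2, FP=1+2+3=6, FN=1+2+1=4 → 4/14 = 0.28571
Macro-F1 score = mean = (0.58065 + 0.53846 + 0.66667 + 0.28571) / 4 = 0.5179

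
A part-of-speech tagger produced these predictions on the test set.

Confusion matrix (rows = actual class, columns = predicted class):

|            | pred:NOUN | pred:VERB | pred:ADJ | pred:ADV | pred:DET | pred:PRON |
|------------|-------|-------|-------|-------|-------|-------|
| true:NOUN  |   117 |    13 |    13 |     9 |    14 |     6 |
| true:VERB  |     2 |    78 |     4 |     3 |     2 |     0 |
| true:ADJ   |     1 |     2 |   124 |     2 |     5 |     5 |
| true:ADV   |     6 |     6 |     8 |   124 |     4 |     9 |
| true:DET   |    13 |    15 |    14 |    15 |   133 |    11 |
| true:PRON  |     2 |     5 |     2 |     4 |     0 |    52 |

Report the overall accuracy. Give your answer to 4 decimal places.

0.7631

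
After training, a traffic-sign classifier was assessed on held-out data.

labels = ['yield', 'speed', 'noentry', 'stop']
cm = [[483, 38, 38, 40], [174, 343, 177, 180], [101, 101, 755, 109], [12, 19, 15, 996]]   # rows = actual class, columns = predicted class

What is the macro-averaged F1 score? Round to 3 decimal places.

Per-class F1 score (2·TP/(2·TP+FP+FN)):
  yield: TP=483, FP=174+101+12=287, FN=38+38+40=116 → 966/1369 = 0.7056
  speed: TP=343, FP=38+101+19=158, FN=174+177+180=531 → 686/1375 = 0.4989
  noentry: TP=755, FP=38+177+15=230, FN=101+101+109=311 → 1510/2051 = 0.7362
  stop: TP=996, FP=40+180+109=329, FN=12+19+15=46 → 1992/2367 = 0.8416
Macro-F1 score = mean = (0.7056 + 0.4989 + 0.7362 + 0.8416) / 4 = 0.696

0.696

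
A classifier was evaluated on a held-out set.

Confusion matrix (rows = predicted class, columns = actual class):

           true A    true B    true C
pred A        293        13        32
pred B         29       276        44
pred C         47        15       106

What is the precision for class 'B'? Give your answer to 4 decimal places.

0.7908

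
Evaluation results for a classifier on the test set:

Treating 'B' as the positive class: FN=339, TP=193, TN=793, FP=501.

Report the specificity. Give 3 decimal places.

Specificity = TN/(TN+FP) = 793/(793+501) = 0.613

0.613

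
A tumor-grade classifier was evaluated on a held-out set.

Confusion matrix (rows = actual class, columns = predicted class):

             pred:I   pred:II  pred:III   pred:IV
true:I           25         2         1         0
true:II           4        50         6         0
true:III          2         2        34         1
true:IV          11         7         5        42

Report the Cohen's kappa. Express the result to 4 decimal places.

Observed agreement pₒ = trace/N = 151/192 = 0.78646
Expected agreement pₑ = Σ (rowᵢ·colᵢ)/N² = (28·42 + 60·61 + 39·46 + 65·43)/192² = 0.25567
κ = (pₒ − pₑ)/(1 − pₑ) = (0.78646 − 0.25567)/(1 − 0.25567) = 0.7131

0.7131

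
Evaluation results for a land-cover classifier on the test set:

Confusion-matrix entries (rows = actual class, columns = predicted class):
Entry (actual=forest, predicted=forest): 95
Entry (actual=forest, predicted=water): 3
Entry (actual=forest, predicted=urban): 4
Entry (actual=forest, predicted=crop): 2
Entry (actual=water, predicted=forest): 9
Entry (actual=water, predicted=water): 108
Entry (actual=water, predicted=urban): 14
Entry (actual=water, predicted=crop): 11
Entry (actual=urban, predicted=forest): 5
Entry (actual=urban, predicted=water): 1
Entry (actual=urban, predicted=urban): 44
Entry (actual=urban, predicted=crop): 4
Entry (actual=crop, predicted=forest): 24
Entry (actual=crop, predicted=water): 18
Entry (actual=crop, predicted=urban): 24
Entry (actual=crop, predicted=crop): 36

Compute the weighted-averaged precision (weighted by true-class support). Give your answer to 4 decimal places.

Per-class precision (TP/(TP+FP)):
  forest: TP=95, FP=9+5+24=38 → 95/133 = 0.71429
  water: TP=108, FP=3+1+18=22 → 108/130 = 0.83077
  urban: TP=44, FP=4+14+24=42 → 44/86 = 0.51163
  crop: TP=36, FP=2+11+4=17 → 36/53 = 0.67925
Weighted-precision = Σ (supportᵢ/N)·precisionᵢ with N=402: (104/402)·0.71429 + (142/402)·0.83077 + (54/402)·0.51163 + (102/402)·0.67925 = 0.7193

0.7193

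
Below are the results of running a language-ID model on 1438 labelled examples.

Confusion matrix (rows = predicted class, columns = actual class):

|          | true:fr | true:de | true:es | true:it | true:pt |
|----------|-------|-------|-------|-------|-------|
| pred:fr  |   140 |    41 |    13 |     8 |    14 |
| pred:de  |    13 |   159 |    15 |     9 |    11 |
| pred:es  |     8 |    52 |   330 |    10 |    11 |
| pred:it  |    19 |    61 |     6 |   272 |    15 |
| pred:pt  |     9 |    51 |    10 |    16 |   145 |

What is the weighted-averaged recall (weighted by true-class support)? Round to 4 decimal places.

0.7274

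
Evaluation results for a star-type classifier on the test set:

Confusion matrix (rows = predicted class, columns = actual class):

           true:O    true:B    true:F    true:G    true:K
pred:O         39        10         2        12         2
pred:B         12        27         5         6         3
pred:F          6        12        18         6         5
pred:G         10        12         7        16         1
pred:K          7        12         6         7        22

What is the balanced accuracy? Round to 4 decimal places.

Balanced accuracy = mean of per-class recall.
  O: recall = 39/74 = 0.52703
  B: recall = 27/73 = 0.36986
  F: recall = 18/38 = 0.47368
  G: recall = 16/47 = 0.34043
  K: recall = 22/33 = 0.66667
Mean = (0.52703 + 0.36986 + 0.47368 + 0.34043 + 0.66667) / 5 = 0.4755

0.4755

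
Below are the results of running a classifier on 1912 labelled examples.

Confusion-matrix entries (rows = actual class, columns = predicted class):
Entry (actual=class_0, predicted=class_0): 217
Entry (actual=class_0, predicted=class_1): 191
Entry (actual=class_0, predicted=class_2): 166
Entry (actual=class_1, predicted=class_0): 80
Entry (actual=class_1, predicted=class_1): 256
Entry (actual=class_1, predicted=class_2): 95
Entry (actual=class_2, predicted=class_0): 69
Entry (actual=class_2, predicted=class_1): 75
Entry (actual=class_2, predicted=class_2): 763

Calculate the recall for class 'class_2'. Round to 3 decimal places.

Treat 'class_2' as positive and all other classes as negative.
recall = TP/(TP+FN).
class_2: TP=763, FN=69+75=144 → 763/907 = 0.8412

0.841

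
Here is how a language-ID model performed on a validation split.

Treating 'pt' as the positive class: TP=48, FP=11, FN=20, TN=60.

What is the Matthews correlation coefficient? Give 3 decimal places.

0.557

MCC = (TP·TN − FP·FN) / √((TP+FP)(TP+FN)(TN+FP)(TN+FN))
Numerator = 48·60 − 11·20 = 2660
Denominator = √(59·68·71·80) = √22788160 = 4773.6946
MCC = 2660 / 4773.6946 = 0.557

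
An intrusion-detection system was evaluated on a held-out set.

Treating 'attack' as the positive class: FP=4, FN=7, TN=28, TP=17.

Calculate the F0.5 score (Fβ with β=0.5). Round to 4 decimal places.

0.7870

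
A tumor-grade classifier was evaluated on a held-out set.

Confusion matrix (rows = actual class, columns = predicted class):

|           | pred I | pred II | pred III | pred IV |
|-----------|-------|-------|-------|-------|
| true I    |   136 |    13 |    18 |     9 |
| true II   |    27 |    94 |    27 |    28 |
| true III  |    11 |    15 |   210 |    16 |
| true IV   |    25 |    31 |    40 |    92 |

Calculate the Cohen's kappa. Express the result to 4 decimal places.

Observed agreement pₒ = trace/N = 532/792 = 0.67172
Expected agreement pₑ = Σ (rowᵢ·colᵢ)/N² = (176·199 + 176·153 + 252·295 + 188·145)/792² = 0.26074
κ = (pₒ − pₑ)/(1 − pₑ) = (0.67172 − 0.26074)/(1 − 0.26074) = 0.5559

0.5559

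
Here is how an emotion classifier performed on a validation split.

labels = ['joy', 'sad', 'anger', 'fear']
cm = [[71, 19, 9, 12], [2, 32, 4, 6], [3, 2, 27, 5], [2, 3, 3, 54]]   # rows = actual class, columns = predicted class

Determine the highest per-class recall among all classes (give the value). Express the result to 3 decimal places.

Per-class recall (TP/(TP+FN)):
  joy: TP=71, FN=19+9+12=40 → 71/111 = 0.6396
  sad: TP=32, FN=2+4+6=12 → 32/44 = 0.7273
  anger: TP=27, FN=3+2+5=10 → 27/37 = 0.7297
  fear: TP=54, FN=2+3+3=8 → 54/62 = 0.8710
Highest is class 'fear' with recall = 0.871.

0.871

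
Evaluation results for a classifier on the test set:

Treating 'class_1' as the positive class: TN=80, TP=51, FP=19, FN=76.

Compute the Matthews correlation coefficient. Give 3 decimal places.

0.225

MCC = (TP·TN − FP·FN) / √((TP+FP)(TP+FN)(TN+FP)(TN+FN))
Numerator = 51·80 − 19·76 = 2636
Denominator = √(70·127·99·156) = √137297160 = 11717.3871
MCC = 2636 / 11717.3871 = 0.225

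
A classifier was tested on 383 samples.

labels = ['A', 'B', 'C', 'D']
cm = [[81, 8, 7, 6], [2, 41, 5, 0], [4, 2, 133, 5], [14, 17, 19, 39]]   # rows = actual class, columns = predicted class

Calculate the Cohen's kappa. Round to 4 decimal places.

0.6755

Observed agreement pₒ = trace/N = 294/383 = 0.76762
Expected agreement pₑ = Σ (rowᵢ·colᵢ)/N² = (102·101 + 48·68 + 144·164 + 89·50)/383² = 0.28381
κ = (pₒ − pₑ)/(1 − pₑ) = (0.76762 − 0.28381)/(1 − 0.28381) = 0.6755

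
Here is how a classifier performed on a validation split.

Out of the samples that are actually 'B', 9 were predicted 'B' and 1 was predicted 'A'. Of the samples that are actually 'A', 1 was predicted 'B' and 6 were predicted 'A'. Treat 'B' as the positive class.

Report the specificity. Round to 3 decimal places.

0.857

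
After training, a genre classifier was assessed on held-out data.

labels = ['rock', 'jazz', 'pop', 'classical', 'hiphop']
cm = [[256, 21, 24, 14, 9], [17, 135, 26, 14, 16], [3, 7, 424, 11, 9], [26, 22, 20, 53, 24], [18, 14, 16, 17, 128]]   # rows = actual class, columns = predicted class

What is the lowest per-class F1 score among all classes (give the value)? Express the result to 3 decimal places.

Per-class F1 score (2·TP/(2·TP+FP+FN)):
  rock: TP=256, FP=17+3+26+18=64, FN=21+24+14+9=68 → 512/644 = 0.7950
  jazz: TP=135, FP=21+7+22+14=64, FN=17+26+14+16=73 → 270/407 = 0.6634
  pop: TP=424, FP=24+26+20+16=86, FN=3+7+11+9=30 → 848/964 = 0.8797
  classical: TP=53, FP=14+14+11+17=56, FN=26+22+20+24=92 → 106/254 = 0.4173
  hiphop: TP=128, FP=9+16+9+24=58, FN=18+14+16+17=65 → 256/379 = 0.6755
Lowest is class 'classical' with F1 score = 0.417.

0.417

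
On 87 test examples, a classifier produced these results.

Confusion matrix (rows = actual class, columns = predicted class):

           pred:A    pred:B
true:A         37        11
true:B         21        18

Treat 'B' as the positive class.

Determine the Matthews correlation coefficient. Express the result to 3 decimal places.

0.245

MCC = (TP·TN − FP·FN) / √((TP+FP)(TP+FN)(TN+FP)(TN+FN))
Numerator = 18·37 − 11·21 = 435
Denominator = √(29·39·48·58) = √3148704 = 1774.4588
MCC = 435 / 1774.4588 = 0.245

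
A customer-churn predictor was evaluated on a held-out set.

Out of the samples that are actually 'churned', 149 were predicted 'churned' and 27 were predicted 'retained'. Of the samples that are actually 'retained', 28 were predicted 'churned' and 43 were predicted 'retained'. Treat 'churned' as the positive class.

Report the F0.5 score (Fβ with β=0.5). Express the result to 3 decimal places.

0.843

Fβ = (1+β²)·TP / ((1+β²)·TP + β²·FN + FP), with β²=1/4
= 1.25·149 / (1.25·149 + 0.25·27 + 28) = 0.843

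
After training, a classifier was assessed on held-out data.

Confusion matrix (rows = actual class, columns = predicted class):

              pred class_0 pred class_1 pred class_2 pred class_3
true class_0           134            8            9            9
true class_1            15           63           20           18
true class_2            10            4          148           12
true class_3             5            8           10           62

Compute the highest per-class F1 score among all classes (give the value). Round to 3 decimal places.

Per-class F1 score (2·TP/(2·TP+FP+FN)):
  class_0: TP=134, FP=15+10+5=30, FN=8+9+9=26 → 268/324 = 0.8272
  class_1: TP=63, FP=8+4+8=20, FN=15+20+18=53 → 126/199 = 0.6332
  class_2: TP=148, FP=9+20+10=39, FN=10+4+12=26 → 296/361 = 0.8199
  class_3: TP=62, FP=9+18+12=39, FN=5+8+10=23 → 124/186 = 0.6667
Highest is class 'class_0' with F1 score = 0.827.

0.827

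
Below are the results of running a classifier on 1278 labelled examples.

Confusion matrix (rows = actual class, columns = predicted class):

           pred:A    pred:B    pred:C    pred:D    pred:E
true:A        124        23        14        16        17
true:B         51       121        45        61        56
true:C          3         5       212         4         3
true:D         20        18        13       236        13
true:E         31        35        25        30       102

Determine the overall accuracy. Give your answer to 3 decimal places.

Accuracy = trace / total = (124+121+212+236+102=795) / 1278 = 795/1278 = 0.622

0.622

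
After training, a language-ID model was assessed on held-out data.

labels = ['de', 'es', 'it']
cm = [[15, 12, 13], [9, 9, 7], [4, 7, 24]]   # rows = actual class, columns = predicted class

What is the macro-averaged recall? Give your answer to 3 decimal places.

0.474

Per-class recall (TP/(TP+FN)):
  de: TP=15, FN=12+13=25 → 15/40 = 0.3750
  es: TP=9, FN=9+7=16 → 9/25 = 0.3600
  it: TP=24, FN=4+7=11 → 24/35 = 0.6857
Macro-recall = mean = (0.3750 + 0.3600 + 0.6857) / 3 = 0.474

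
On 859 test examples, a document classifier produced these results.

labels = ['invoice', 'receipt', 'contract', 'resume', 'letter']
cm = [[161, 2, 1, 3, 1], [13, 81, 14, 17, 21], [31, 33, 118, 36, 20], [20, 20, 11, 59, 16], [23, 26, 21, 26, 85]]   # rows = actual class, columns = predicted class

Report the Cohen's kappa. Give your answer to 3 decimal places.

0.483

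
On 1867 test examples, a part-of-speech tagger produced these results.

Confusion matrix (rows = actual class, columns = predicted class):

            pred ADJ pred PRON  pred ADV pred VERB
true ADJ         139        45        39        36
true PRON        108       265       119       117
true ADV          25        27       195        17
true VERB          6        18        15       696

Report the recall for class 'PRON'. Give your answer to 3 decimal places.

0.435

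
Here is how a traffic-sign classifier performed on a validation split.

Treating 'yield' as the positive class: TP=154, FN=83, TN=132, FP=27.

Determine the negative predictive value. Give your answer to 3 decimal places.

NPV = TN/(TN+FN) = 132/(132+83) = 0.614

0.614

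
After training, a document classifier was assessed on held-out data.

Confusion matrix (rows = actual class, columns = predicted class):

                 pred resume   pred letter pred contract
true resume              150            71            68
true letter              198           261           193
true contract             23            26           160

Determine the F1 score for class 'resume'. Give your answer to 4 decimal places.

Take TP from the diagonal, FP from the rest of the 'resume' prediction marginal, FN from the rest of the 'resume' actual marginal.
F1 score = 2·TP/(2·TP+FP+FN).
resume: TP=150, FP=198+23=221, FN=71+68=139 → 300/660 = 0.45455

0.4545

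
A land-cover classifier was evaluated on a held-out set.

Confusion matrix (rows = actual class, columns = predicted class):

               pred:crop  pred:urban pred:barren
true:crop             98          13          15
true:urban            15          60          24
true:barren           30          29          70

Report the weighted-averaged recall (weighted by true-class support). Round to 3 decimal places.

Per-class recall (TP/(TP+FN)):
  crop: TP=98, FN=13+15=28 → 98/126 = 0.7778
  urban: TP=60, FN=15+24=39 → 60/99 = 0.6061
  barren: TP=70, FN=30+29=59 → 70/129 = 0.5426
Weighted-recall = Σ (supportᵢ/N)·recallᵢ with N=354: (126/354)·0.7778 + (99/354)·0.6061 + (129/354)·0.5426 = 0.644

0.644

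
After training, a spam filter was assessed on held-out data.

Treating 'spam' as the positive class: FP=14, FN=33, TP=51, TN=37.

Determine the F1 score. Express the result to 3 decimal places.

0.685

Precision = TP/(TP+FP) = 51/65 = 0.7846
Recall = TP/(TP+FN) = 51/84 = 0.6071
F1 = 2·TP/(2·TP+FP+FN) = 102/149 = 0.685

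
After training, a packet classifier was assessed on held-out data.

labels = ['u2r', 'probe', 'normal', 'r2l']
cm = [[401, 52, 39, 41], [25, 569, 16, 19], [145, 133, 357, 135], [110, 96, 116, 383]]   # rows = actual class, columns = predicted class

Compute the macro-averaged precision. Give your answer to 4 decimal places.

Per-class precision (TP/(TP+FP)):
  u2r: TP=401, FP=25+145+110=280 → 401/681 = 0.58884
  probe: TP=569, FP=52+133+96=281 → 569/850 = 0.66941
  normal: TP=357, FP=39+16+116=171 → 357/528 = 0.67614
  r2l: TP=383, FP=41+19+135=195 → 383/578 = 0.66263
Macro-precision = mean = (0.58884 + 0.66941 + 0.67614 + 0.66263) / 4 = 0.6493

0.6493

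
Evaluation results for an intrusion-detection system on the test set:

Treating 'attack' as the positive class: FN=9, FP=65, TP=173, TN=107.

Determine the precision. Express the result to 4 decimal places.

0.7269

Precision = TP/(TP+FP) = 173/(173+65) = 173/238 = 0.7269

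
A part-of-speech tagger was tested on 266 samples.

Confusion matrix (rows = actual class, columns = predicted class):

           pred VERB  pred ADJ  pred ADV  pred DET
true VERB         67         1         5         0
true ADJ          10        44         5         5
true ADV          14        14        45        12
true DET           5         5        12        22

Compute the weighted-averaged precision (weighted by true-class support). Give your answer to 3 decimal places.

Per-class precision (TP/(TP+FP)):
  VERB: TP=67, FP=10+14+5=29 → 67/96 = 0.6979
  ADJ: TP=44, FP=1+14+5=20 → 44/64 = 0.6875
  ADV: TP=45, FP=5+5+12=22 → 45/67 = 0.6716
  DET: TP=22, FP=0+5+12=17 → 22/39 = 0.5641
Weighted-precision = Σ (supportᵢ/N)·precisionᵢ with N=266: (73/266)·0.6979 + (64/266)·0.6875 + (85/266)·0.6716 + (44/266)·0.5641 = 0.665

0.665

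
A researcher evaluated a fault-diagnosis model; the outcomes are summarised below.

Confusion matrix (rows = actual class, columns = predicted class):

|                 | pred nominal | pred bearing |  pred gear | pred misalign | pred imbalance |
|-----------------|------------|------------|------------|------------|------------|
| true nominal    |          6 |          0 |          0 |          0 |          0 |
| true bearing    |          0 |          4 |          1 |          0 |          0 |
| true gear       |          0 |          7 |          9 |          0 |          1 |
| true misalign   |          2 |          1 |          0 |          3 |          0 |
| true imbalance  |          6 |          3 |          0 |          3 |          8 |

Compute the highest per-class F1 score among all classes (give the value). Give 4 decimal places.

0.6667

Per-class F1 score (2·TP/(2·TP+FP+FN)):
  nominal: TP=6, FP=0+0+2+6=8, FN=0+0+0+0=0 → 12/20 = 0.60000
  bearing: TP=4, FP=0+7+1+3=11, FN=0+1+0+0=1 → 8/20 = 0.40000
  gear: TP=9, FP=0+1+0+0=1, FN=0+7+0+1=8 → 18/27 = 0.66667
  misalign: TP=3, FP=0+0+0+3=3, FN=2+1+0+0=3 → 6/12 = 0.50000
  imbalance: TP=8, FP=0+0+1+0=1, FN=6+3+0+3=12 → 16/29 = 0.55172
Highest is class 'gear' with F1 score = 0.6667.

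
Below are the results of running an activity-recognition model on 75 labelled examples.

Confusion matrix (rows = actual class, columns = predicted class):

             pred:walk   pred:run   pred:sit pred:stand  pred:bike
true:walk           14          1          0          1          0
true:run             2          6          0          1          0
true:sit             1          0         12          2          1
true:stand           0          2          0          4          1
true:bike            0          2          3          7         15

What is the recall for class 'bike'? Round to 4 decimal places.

Treat 'bike' as positive and all other classes as negative.
recall = TP/(TP+FN).
bike: TP=15, FN=0+2+3+7=12 → 15/27 = 0.55556

0.5556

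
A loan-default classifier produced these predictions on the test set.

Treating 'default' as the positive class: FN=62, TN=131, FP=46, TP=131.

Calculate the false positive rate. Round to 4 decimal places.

0.2599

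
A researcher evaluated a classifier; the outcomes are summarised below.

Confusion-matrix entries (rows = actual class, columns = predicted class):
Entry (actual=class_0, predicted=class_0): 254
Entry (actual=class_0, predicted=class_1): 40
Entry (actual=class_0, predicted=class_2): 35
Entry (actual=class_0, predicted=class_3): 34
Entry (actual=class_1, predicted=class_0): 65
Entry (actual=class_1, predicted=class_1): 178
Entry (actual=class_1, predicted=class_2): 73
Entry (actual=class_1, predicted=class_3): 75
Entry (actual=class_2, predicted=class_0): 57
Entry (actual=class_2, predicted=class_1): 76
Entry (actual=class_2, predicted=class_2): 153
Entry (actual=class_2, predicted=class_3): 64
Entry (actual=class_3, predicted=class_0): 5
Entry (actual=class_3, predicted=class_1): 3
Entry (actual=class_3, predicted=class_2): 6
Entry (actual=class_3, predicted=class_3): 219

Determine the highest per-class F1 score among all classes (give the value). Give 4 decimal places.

Per-class F1 score (2·TP/(2·TP+FP+FN)):
  class_0: TP=254, FP=65+57+5=127, FN=40+35+34=109 → 508/744 = 0.68280
  class_1: TP=178, FP=40+76+3=119, FN=65+73+75=213 → 356/688 = 0.51744
  class_2: TP=153, FP=35+73+6=114, FN=57+76+64=197 → 306/617 = 0.49595
  class_3: TP=219, FP=34+75+64=173, FN=5+3+6=14 → 438/625 = 0.70080
Highest is class 'class_3' with F1 score = 0.7008.

0.7008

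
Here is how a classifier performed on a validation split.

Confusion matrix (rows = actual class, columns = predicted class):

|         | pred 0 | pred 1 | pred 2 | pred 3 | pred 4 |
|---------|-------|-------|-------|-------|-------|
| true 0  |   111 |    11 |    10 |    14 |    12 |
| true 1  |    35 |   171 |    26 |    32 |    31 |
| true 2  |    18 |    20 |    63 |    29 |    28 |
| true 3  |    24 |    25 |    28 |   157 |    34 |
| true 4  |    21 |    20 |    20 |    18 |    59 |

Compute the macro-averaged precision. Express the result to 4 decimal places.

0.5279

Per-class precision (TP/(TP+FP)):
  0: TP=111, FP=35+18+24+21=98 → 111/209 = 0.53110
  1: TP=171, FP=11+20+25+20=76 → 171/247 = 0.69231
  2: TP=63, FP=10+26+28+20=84 → 63/147 = 0.42857
  3: TP=157, FP=14+32+29+18=93 → 157/250 = 0.62800
  4: TP=59, FP=12+31+28+34=105 → 59/164 = 0.35976
Macro-precision = mean = (0.53110 + 0.69231 + 0.42857 + 0.62800 + 0.35976) / 5 = 0.5279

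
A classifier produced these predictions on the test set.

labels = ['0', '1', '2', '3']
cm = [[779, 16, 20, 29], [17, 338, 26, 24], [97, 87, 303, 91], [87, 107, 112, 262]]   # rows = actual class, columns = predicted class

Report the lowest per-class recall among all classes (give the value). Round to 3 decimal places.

Per-class recall (TP/(TP+FN)):
  0: TP=779, FN=16+20+29=65 → 779/844 = 0.9230
  1: TP=338, FN=17+26+24=67 → 338/405 = 0.8346
  2: TP=303, FN=97+87+91=275 → 303/578 = 0.5242
  3: TP=262, FN=87+107+112=306 → 262/568 = 0.4613
Lowest is class '3' with recall = 0.461.

0.461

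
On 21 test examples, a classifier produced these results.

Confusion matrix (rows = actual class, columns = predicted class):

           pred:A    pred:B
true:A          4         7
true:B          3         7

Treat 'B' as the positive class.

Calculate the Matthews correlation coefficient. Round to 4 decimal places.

0.0674

MCC = (TP·TN − FP·FN) / √((TP+FP)(TP+FN)(TN+FP)(TN+FN))
Numerator = 7·4 − 7·3 = 7
Denominator = √(14·10·11·7) = √10780 = 103.8268
MCC = 7 / 103.8268 = 0.0674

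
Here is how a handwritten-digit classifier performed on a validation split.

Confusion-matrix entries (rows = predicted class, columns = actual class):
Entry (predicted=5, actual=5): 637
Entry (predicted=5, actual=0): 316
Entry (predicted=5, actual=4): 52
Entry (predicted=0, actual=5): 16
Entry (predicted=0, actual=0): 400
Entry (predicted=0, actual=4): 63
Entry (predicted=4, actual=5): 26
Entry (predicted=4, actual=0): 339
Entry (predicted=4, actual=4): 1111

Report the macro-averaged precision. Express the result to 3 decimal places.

0.741

Per-class precision (TP/(TP+FP)):
  5: TP=637, FP=316+52=368 → 637/1005 = 0.6338
  0: TP=400, FP=16+63=79 → 400/479 = 0.8351
  4: TP=1111, FP=26+339=365 → 1111/1476 = 0.7527
Macro-precision = mean = (0.6338 + 0.8351 + 0.7527) / 3 = 0.741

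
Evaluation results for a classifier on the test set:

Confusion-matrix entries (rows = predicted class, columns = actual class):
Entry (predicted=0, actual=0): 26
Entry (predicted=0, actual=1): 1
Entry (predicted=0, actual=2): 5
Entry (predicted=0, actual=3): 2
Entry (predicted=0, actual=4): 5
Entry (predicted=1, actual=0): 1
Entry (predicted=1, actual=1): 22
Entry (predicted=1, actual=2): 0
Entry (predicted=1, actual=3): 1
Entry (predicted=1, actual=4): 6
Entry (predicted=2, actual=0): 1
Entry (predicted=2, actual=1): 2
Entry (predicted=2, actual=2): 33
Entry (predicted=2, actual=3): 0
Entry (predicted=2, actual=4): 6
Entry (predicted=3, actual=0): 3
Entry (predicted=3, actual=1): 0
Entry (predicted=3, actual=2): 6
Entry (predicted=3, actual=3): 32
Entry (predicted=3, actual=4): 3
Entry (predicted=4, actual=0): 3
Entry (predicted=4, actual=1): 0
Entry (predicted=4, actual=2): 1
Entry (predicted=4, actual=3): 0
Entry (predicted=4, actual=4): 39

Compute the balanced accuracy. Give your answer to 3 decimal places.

Balanced accuracy = mean of per-class recall.
  0: recall = 26/34 = 0.7647
  1: recall = 22/25 = 0.8800
  2: recall = 33/45 = 0.7333
  3: recall = 32/35 = 0.9143
  4: recall = 39/59 = 0.6610
Mean = (0.7647 + 0.8800 + 0.7333 + 0.9143 + 0.6610) / 5 = 0.791

0.791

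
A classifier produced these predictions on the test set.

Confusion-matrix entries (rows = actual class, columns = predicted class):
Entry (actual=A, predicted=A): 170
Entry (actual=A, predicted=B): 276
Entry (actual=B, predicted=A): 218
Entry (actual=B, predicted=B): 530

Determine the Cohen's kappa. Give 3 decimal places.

Observed agreement pₒ = trace/N = 700/1194 = 0.5863
Expected agreement pₑ = Σ (rowᵢ·colᵢ)/N² = (446·388 + 748·806)/1194² = 0.5443
κ = (pₒ − pₑ)/(1 − pₑ) = (0.5863 − 0.5443)/(1 − 0.5443) = 0.092

0.092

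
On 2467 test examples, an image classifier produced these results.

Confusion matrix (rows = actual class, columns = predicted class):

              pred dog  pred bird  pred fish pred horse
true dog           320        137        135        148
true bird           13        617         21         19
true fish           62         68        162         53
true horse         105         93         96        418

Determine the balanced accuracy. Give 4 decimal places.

Balanced accuracy = mean of per-class recall.
  dog: recall = 320/740 = 0.43243
  bird: recall = 617/670 = 0.92090
  fish: recall = 162/345 = 0.46957
  horse: recall = 418/712 = 0.58708
Mean = (0.43243 + 0.92090 + 0.46957 + 0.58708) / 4 = 0.6025

0.6025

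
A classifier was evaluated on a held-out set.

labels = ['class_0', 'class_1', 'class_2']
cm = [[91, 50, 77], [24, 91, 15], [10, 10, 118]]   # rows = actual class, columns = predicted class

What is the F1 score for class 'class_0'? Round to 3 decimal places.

0.531

Treat 'class_0' as positive and all other classes as negative.
F1 score = 2·TP/(2·TP+FP+FN).
class_0: TP=91, FP=24+10=34, FN=50+77=127 → 182/343 = 0.5306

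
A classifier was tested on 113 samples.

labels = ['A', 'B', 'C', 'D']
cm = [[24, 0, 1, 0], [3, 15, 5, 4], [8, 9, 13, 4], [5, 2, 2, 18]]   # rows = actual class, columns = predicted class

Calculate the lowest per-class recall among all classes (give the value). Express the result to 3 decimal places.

0.382

Per-class recall (TP/(TP+FN)):
  A: TP=24, FN=0+1+0=1 → 24/25 = 0.9600
  B: TP=15, FN=3+5+4=12 → 15/27 = 0.5556
  C: TP=13, FN=8+9+4=21 → 13/34 = 0.3824
  D: TP=18, FN=5+2+2=9 → 18/27 = 0.6667
Lowest is class 'C' with recall = 0.382.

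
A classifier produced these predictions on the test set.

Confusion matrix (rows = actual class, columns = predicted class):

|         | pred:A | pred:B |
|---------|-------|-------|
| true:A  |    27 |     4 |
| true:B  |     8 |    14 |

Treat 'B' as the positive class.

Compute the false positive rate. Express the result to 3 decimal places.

FPR = FP/(FP+TN) = 4/(4+27) = 0.129

0.129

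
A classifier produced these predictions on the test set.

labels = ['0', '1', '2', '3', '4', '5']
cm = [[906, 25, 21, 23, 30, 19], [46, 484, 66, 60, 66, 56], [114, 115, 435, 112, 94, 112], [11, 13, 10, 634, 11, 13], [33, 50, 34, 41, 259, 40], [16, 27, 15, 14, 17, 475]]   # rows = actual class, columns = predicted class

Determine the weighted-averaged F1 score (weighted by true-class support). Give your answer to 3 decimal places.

0.699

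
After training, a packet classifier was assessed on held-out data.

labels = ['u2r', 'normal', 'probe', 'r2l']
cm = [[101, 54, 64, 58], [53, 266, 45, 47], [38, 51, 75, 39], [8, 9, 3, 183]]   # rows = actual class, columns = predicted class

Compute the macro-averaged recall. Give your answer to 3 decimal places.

0.571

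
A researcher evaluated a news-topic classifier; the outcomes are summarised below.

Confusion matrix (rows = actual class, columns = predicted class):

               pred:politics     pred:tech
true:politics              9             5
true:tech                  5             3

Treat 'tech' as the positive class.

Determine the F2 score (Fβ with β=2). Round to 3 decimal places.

Fβ = (1+β²)·TP / ((1+β²)·TP + β²·FN + FP), with β²=4
= 5·3 / (5·3 + 4·5 + 5) = 0.375

0.375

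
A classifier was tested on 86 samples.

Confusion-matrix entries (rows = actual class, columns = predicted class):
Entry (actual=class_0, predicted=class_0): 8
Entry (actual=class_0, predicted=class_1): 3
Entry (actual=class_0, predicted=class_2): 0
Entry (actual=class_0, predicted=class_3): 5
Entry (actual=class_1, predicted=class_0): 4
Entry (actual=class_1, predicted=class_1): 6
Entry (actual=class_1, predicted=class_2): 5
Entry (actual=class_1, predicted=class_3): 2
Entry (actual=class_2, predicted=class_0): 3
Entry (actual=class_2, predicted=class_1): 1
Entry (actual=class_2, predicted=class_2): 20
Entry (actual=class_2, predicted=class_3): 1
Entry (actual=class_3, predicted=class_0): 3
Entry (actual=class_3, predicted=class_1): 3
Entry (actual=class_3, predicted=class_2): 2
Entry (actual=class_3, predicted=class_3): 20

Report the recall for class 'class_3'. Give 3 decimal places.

One-vs-rest for 'class_3': TP = diagonal; FP = other classes predicted 'class_3'; FN = 'class_3' predicted as other.
recall = TP/(TP+FN).
class_3: TP=20, FN=3+3+2=8 → 20/28 = 0.7143

0.714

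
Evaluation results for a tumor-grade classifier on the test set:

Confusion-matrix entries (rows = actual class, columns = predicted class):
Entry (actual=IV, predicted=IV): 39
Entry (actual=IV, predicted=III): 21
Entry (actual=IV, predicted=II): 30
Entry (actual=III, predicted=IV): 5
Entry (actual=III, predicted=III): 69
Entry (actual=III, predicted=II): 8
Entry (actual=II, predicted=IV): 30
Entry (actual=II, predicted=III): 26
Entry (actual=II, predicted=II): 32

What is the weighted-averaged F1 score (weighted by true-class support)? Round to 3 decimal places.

0.522

Per-class F1 score (2·TP/(2·TP+FP+FN)):
  IV: TP=39, FP=5+30=35, FN=21+30=51 → 78/164 = 0.4756
  III: TP=69, FP=21+26=47, FN=5+8=13 → 138/198 = 0.6970
  II: TP=32, FP=30+8=38, FN=30+26=56 → 64/158 = 0.4051
Weighted-F1 score = Σ (supportᵢ/N)·F1 scoreᵢ with N=260: (90/260)·0.4756 + (82/260)·0.6970 + (88/260)·0.4051 = 0.522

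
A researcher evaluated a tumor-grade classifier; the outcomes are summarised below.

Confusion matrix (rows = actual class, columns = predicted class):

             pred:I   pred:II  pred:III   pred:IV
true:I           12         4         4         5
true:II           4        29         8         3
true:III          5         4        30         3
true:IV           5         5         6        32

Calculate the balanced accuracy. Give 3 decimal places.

Balanced accuracy = mean of per-class recall.
  I: recall = 12/25 = 0.4800
  II: recall = 29/44 = 0.6591
  III: recall = 30/42 = 0.7143
  IV: recall = 32/48 = 0.6667
Mean = (0.4800 + 0.6591 + 0.7143 + 0.6667) / 4 = 0.630

0.630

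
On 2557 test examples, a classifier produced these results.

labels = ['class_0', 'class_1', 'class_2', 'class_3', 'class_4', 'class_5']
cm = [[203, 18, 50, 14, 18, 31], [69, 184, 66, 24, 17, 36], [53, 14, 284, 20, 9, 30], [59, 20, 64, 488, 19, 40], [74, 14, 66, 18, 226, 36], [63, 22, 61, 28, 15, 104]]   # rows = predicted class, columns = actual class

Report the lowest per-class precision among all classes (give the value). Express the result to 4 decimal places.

0.3549

Per-class precision (TP/(TP+FP)):
  class_0: TP=203, FP=18+50+14+18+31=131 → 203/334 = 0.60778
  class_1: TP=184, FP=69+66+24+17+36=212 → 184/396 = 0.46465
  class_2: TP=284, FP=53+14+20+9+30=126 → 284/410 = 0.69268
  class_3: TP=488, FP=59+20+64+19+40=202 → 488/690 = 0.70725
  class_4: TP=226, FP=74+14+66+18+36=208 → 226/434 = 0.52074
  class_5: TP=104, FP=63+22+61+28+15=189 → 104/293 = 0.35495
Lowest is class 'class_5' with precision = 0.3549.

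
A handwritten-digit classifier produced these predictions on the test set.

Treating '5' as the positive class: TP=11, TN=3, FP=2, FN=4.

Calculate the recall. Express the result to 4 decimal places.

Recall = TP/(TP+FN) = 11/(11+4) = 11/15 = 0.7333

0.7333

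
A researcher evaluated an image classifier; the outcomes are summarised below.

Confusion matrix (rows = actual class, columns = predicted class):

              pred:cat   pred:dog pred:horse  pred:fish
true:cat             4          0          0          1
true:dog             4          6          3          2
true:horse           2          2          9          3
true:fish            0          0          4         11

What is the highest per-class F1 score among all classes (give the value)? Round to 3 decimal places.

0.688

Per-class F1 score (2·TP/(2·TP+FP+FN)):
  cat: TP=4, FP=4+2+0=6, FN=0+0+1=1 → 8/15 = 0.5333
  dog: TP=6, FP=0+2+0=2, FN=4+3+2=9 → 12/23 = 0.5217
  horse: TP=9, FP=0+3+4=7, FN=2+2+3=7 → 18/32 = 0.5625
  fish: TP=11, FP=1+2+3=6, FN=0+0+4=4 → 22/32 = 0.6875
Highest is class 'fish' with F1 score = 0.688.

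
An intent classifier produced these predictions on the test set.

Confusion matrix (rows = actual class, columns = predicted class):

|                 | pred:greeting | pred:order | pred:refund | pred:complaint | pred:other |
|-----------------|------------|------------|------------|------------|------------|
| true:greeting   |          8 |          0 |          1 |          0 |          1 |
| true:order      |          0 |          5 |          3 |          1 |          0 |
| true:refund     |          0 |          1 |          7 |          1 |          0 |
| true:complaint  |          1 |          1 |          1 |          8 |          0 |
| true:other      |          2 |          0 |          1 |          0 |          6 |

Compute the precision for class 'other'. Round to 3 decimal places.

One-vs-rest for 'other': TP = diagonal; FP = other classes predicted 'other'; FN = 'other' predicted as other.
precision = TP/(TP+FP).
other: TP=6, FP=1+0+0+0=1 → 6/7 = 0.8571

0.857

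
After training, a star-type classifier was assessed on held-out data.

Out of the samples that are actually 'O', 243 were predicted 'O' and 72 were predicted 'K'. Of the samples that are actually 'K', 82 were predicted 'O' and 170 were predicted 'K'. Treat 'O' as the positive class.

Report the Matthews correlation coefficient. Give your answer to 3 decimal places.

0.448

MCC = (TP·TN − FP·FN) / √((TP+FP)(TP+FN)(TN+FP)(TN+FN))
Numerator = 243·170 − 82·72 = 35406
Denominator = √(325·315·252·242) = √6243237000 = 79014.1570
MCC = 35406 / 79014.1570 = 0.448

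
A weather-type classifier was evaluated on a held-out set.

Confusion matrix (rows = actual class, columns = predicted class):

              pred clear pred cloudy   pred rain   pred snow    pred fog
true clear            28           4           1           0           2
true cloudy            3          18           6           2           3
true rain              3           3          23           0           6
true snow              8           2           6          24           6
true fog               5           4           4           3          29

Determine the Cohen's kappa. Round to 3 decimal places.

0.540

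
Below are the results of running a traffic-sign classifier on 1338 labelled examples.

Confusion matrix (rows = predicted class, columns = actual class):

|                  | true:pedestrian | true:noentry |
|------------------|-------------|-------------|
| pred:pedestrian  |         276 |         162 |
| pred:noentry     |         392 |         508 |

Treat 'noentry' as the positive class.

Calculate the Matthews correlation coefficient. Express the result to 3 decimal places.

0.183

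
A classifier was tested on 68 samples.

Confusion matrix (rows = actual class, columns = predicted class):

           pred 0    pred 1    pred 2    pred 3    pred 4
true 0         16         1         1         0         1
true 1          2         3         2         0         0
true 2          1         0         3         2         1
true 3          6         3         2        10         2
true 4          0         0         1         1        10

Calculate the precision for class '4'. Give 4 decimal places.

0.7143

Take TP from the diagonal, FP from the rest of the '4' prediction marginal, FN from the rest of the '4' actual marginal.
precision = TP/(TP+FP).
4: TP=10, FP=1+0+1+2=4 → 10/14 = 0.71429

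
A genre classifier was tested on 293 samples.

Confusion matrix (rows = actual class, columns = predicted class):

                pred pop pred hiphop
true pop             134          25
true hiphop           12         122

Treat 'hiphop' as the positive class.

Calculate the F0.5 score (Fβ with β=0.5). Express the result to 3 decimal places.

Fβ = (1+β²)·TP / ((1+β²)·TP + β²·FN + FP), with β²=1/4
= 1.25·122 / (1.25·122 + 0.25·12 + 25) = 0.845

0.845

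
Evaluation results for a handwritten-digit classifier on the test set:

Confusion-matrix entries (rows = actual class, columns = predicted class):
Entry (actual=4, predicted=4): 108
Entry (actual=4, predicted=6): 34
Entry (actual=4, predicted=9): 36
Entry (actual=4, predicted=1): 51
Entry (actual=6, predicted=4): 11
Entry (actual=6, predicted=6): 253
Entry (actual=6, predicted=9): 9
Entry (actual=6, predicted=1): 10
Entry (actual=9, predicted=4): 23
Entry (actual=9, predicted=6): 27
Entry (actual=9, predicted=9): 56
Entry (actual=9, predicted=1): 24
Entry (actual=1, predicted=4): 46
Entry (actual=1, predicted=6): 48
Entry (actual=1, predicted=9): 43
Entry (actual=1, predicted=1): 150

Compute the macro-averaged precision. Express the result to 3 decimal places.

Per-class precision (TP/(TP+FP)):
  4: TP=108, FP=11+23+46=80 → 108/188 = 0.5745
  6: TP=253, FP=34+27+48=109 → 253/362 = 0.6989
  9: TP=56, FP=36+9+43=88 → 56/144 = 0.3889
  1: TP=150, FP=51+10+24=85 → 150/235 = 0.6383
Macro-precision = mean = (0.5745 + 0.6989 + 0.3889 + 0.6383) / 4 = 0.575

0.575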